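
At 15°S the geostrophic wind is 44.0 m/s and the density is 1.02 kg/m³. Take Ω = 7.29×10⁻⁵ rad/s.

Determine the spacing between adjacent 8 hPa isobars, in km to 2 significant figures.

470 km

Coriolis parameter at 15°S:
f = 2Ω sin φ = 2 × 7.29×10⁻⁵ × sin 15° = 3.77×10⁻⁵ s⁻¹
Geostrophic balance rearranged: |∂P/∂n| = f ρ V_g
|∂P/∂n| = 3.77×10⁻⁵ × 1.02 × 44.0 = 1.69×10⁻³ Pa/m
Isobar spacing: Δn = ΔP/|∂P/∂n| = 800 Pa / 1.69×10⁻³ Pa/m = 472371 m ≈ 470 km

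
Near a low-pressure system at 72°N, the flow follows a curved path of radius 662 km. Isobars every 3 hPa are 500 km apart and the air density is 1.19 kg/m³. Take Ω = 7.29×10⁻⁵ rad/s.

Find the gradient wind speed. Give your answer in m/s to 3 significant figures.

3.50 m/s

Coriolis parameter at 72°N:
f = 2Ω sin φ = 2 × 7.29×10⁻⁵ × sin 72° = 1.39×10⁻⁴ s⁻¹
Pressure gradient: |∂P/∂n| = 300 Pa / 500000 m = 6.00×10⁻⁴ Pa/m
Geostrophic speed: V_g = |∂P/∂n|/(fρ) = 6.00×10⁻⁴/(1.39×10⁻⁴ × 1.19) = 3.64 m/s
Around a low, centrifugal force acts outward with Coriolis, so pressure-gradient force balances both:
(1/ρ)|∂P/∂n| = fV + V²/R  →  V² + fR·V − fR·V_g = 0
With fR = 1.39×10⁻⁴ × 662×10³ m = 91.8 m/s:
V = [−fR + √((fR)² + 4 fR V_g)]/2 = [−91.8 + √(91.8² + 4×91.8×3.64)]/2 = 3.5 m/s
Subgeostrophic (V < V_g = 3.64 m/s), as expected around a low.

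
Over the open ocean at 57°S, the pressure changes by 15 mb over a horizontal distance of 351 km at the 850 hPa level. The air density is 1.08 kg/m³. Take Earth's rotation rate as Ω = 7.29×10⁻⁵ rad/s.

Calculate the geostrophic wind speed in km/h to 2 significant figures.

Coriolis parameter at 57°S:
f = 2Ω sin φ = 2 × 7.29×10⁻⁵ × sin 57° = 1.22×10⁻⁴ s⁻¹
Pressure gradient: |∂P/∂n| = 1500 Pa / 351000 m = 4.27×10⁻³ Pa/m
Geostrophic balance (pressure-gradient force = Coriolis force):
V_g = (1/(fρ)) |∂P/∂n| = 4.27×10⁻³ / (1.22×10⁻⁴ × 1.08) = 32.4 m/s
Converting: 32.4 m/s × 3.6 = 120 km/h

120 km/h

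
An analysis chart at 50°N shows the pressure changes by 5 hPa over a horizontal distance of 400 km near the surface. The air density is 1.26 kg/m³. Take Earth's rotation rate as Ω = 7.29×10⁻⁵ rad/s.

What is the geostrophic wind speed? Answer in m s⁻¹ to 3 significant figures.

8.88 m s⁻¹

Coriolis parameter at 50°N:
f = 2Ω sin φ = 2 × 7.29×10⁻⁵ × sin 50° = 1.12×10⁻⁴ s⁻¹
Pressure gradient: |∂P/∂n| = 500 Pa / 400000 m = 1.25×10⁻³ Pa/m
Geostrophic balance (pressure-gradient force = Coriolis force):
V_g = (1/(fρ)) |∂P/∂n| = 1.25×10⁻³ / (1.12×10⁻⁴ × 1.26) = 8.88 m/s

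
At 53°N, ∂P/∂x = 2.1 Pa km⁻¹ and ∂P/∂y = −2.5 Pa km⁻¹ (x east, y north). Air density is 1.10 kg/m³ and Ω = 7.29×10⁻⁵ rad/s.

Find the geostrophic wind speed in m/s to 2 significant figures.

25 m/s

Coriolis parameter at 53°N:
f = 2Ω sin φ = 2 × 7.29×10⁻⁵ × sin 53° = 1.16×10⁻⁴ s⁻¹
Component geostrophic relations (x east, y north):
u_g = −(1/(fρ)) ∂P/∂y,  v_g = (1/(fρ)) ∂P/∂x
u_g = −(−2.5×10⁻³)/(1.16×10⁻⁴ × 1.10) = 19.5 m/s;  v_g = (2.1×10⁻³)/(1.16×10⁻⁴ × 1.10) = 16.4 m/s
|V_g| = √(u_g² + v_g²) = 25.5 m/s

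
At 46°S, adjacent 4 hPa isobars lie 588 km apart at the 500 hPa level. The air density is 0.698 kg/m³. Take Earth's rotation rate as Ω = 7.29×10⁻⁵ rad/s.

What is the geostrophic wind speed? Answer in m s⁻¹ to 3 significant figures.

Coriolis parameter at 46°S:
f = 2Ω sin φ = 2 × 7.29×10⁻⁵ × sin 46° = 1.05×10⁻⁴ s⁻¹
Pressure gradient: |∂P/∂n| = 400 Pa / 588000 m = 6.80×10⁻⁴ Pa/m
Geostrophic balance (pressure-gradient force = Coriolis force):
V_g = (1/(fρ)) |∂P/∂n| = 6.80×10⁻⁴ / (1.05×10⁻⁴ × 0.698) = 9.29 m/s

9.29 m s⁻¹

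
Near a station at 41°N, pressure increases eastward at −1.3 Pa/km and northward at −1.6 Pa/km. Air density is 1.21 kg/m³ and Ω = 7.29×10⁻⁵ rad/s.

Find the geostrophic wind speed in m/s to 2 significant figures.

18 m/s

Coriolis parameter at 41°N:
f = 2Ω sin φ = 2 × 7.29×10⁻⁵ × sin 41° = 9.57×10⁻⁵ s⁻¹
Component geostrophic relations (x east, y north):
u_g = −(1/(fρ)) ∂P/∂y,  v_g = (1/(fρ)) ∂P/∂x
u_g = −(−1.6×10⁻³)/(9.57×10⁻⁵ × 1.21) = 13.8 m/s;  v_g = (−1.3×10⁻³)/(9.57×10⁻⁵ × 1.21) = −11.2 m/s
|V_g| = √(u_g² + v_g²) = 17.8 m/s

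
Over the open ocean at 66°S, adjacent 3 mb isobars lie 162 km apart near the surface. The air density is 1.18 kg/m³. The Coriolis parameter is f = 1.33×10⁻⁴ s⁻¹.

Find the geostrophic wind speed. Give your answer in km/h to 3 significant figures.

Pressure gradient: |∂P/∂n| = 300 Pa / 162000 m = 1.85×10⁻³ Pa/m
Geostrophic balance (pressure-gradient force = Coriolis force):
V_g = (1/(fρ)) |∂P/∂n| = 1.85×10⁻³ / (1.33×10⁻⁴ × 1.18) = 11.8 m/s
Converting: 11.8 m/s × 3.6 = 42.5 km/h

42.5 km/h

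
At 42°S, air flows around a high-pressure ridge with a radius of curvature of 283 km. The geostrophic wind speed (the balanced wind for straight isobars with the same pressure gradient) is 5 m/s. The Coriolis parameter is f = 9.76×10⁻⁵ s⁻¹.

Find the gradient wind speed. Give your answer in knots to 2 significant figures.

13 knots

Around a high, pressure-gradient force acts outward with centrifugal, so Coriolis balances both:
fV = (1/ρ)|∂P/∂n| + V²/R  →  V² − fR·V + fR·V_g = 0
With fR = 9.76×10⁻⁵ × 283×10³ m = 27.6 m/s:
V = [fR − √((fR)² − 4 fR V_g)]/2 = [27.6 − √(27.6² − 4×27.6×5)]/2 = 6.56 m/s
Supergeostrophic (V > V_g = 5 m/s), as expected around a high.
Converting: 6.56 m/s × 1.944 = 13 knots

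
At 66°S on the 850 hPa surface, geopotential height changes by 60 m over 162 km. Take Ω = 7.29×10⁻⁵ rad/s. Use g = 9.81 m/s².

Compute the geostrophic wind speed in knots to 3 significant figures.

Coriolis parameter at 66°S:
f = 2Ω sin φ = 2 × 7.29×10⁻⁵ × sin 66° = 1.33×10⁻⁴ s⁻¹
Height gradient: |∂Z/∂n| = 60 m / 162000 m = 3.70×10⁻⁴
On a pressure surface, geostrophic balance gives V_g = (g/f)|∂Z/∂n|:
V_g = 9.81 × 3.70×10⁻⁴ / 1.33×10⁻⁴ = 27.3 m/s
Converting: 27.3 m/s × 1.944 = 53.0 knots

53.0 knots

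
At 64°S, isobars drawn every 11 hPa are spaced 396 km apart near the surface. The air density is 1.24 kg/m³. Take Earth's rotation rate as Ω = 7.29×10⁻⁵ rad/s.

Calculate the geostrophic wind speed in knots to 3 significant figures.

33.2 knots

Coriolis parameter at 64°S:
f = 2Ω sin φ = 2 × 7.29×10⁻⁵ × sin 64° = 1.31×10⁻⁴ s⁻¹
Pressure gradient: |∂P/∂n| = 1100 Pa / 396000 m = 2.78×10⁻³ Pa/m
Geostrophic balance (pressure-gradient force = Coriolis force):
V_g = (1/(fρ)) |∂P/∂n| = 2.78×10⁻³ / (1.31×10⁻⁴ × 1.24) = 17.1 m/s
Converting: 17.1 m/s × 1.944 = 33.2 knots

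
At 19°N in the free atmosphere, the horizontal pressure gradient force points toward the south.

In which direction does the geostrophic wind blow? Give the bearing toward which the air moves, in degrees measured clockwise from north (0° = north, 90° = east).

270°

The pressure-gradient force points toward the south (bearing 180°).
Geostrophic balance: in the Northern Hemisphere the Coriolis force deflects motion to the right, so the geostrophic wind blows 90° to the right of the pressure-gradient force (low pressure on the left).
Rotating 180° by 90° clockwise gives 270° — the wind blows toward the west.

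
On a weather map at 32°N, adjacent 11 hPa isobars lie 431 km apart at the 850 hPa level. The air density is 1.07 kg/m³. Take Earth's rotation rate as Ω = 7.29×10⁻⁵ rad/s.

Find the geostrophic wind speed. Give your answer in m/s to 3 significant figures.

Coriolis parameter at 32°N:
f = 2Ω sin φ = 2 × 7.29×10⁻⁵ × sin 32° = 7.73×10⁻⁵ s⁻¹
Pressure gradient: |∂P/∂n| = 1100 Pa / 431000 m = 2.55×10⁻³ Pa/m
Geostrophic balance (pressure-gradient force = Coriolis force):
V_g = (1/(fρ)) |∂P/∂n| = 2.55×10⁻³ / (7.73×10⁻⁵ × 1.07) = 30.9 m/s

30.9 m/s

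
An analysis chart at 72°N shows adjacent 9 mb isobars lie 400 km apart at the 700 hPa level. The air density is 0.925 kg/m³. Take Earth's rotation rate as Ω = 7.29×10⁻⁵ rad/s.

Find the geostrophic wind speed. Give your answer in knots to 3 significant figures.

34.1 knots

Coriolis parameter at 72°N:
f = 2Ω sin φ = 2 × 7.29×10⁻⁵ × sin 72° = 1.39×10⁻⁴ s⁻¹
Pressure gradient: |∂P/∂n| = 900 Pa / 400000 m = 2.25×10⁻³ Pa/m
Geostrophic balance (pressure-gradient force = Coriolis force):
V_g = (1/(fρ)) |∂P/∂n| = 2.25×10⁻³ / (1.39×10⁻⁴ × 0.925) = 17.5 m/s
Converting: 17.5 m/s × 1.944 = 34.1 knots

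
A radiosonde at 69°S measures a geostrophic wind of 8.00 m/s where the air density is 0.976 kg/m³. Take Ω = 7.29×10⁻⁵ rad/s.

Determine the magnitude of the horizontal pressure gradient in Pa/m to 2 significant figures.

1.1×10⁻³ Pa/m

Coriolis parameter at 69°S:
f = 2Ω sin φ = 2 × 7.29×10⁻⁵ × sin 69° = 1.36×10⁻⁴ s⁻¹
Geostrophic balance rearranged: |∂P/∂n| = f ρ V_g
|∂P/∂n| = 1.36×10⁻⁴ × 0.976 × 8.00 = 1.06×10⁻³ Pa/m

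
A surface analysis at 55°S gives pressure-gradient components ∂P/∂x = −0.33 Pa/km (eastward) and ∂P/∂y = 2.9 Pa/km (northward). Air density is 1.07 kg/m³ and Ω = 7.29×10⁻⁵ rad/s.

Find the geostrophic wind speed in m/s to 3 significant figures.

Coriolis parameter at 55°S:
f = 2Ω sin φ = 2 × 7.29×10⁻⁵ × sin 55° = 1.19×10⁻⁴ s⁻¹
In the Southern Hemisphere f is negative: f = −1.19×10⁻⁴ s⁻¹.
Component geostrophic relations (x east, y north):
u_g = −(1/(fρ)) ∂P/∂y,  v_g = (1/(fρ)) ∂P/∂x
u_g = −(2.9×10⁻³)/(−1.19×10⁻⁴ × 1.07) = 22.7 m/s;  v_g = (−0.33×10⁻³)/(−1.19×10⁻⁴ × 1.07) = 2.58 m/s
|V_g| = √(u_g² + v_g²) = 22.8 m/s

22.8 m/s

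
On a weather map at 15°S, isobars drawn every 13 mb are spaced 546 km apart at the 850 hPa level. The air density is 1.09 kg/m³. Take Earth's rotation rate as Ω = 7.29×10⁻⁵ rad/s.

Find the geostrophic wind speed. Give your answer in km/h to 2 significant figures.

210 km/h

Coriolis parameter at 15°S:
f = 2Ω sin φ = 2 × 7.29×10⁻⁵ × sin 15° = 3.77×10⁻⁵ s⁻¹
Pressure gradient: |∂P/∂n| = 1300 Pa / 546000 m = 2.38×10⁻³ Pa/m
Geostrophic balance (pressure-gradient force = Coriolis force):
V_g = (1/(fρ)) |∂P/∂n| = 2.38×10⁻³ / (3.77×10⁻⁵ × 1.09) = 57.9 m/s
Converting: 57.9 m/s × 3.6 = 210 km/h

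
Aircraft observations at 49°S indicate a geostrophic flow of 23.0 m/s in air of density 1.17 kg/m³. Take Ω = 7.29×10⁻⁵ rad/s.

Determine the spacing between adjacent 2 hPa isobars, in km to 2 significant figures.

68 km

Coriolis parameter at 49°S:
f = 2Ω sin φ = 2 × 7.29×10⁻⁵ × sin 49° = 1.10×10⁻⁴ s⁻¹
Geostrophic balance rearranged: |∂P/∂n| = f ρ V_g
|∂P/∂n| = 1.10×10⁻⁴ × 1.17 × 23.0 = 2.96×10⁻³ Pa/m
Isobar spacing: Δn = ΔP/|∂P/∂n| = 200 Pa / 2.96×10⁻³ Pa/m = 67543 m ≈ 68 km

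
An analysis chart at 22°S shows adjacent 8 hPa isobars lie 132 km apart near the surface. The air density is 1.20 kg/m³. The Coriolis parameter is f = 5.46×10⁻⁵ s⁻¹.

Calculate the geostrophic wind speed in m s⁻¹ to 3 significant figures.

92.5 m s⁻¹

Pressure gradient: |∂P/∂n| = 800 Pa / 132000 m = 6.06×10⁻³ Pa/m
Geostrophic balance (pressure-gradient force = Coriolis force):
V_g = (1/(fρ)) |∂P/∂n| = 6.06×10⁻³ / (5.46×10⁻⁵ × 1.20) = 92.5 m/s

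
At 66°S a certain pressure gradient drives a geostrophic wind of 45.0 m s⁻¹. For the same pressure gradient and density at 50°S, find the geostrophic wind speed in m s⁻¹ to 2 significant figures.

54 m s⁻¹

With the same pressure gradient and density, V_g ∝ 1/f ∝ 1/sin φ.
V₂ = V₁ · sin φ₁ / sin φ₂ = 45.0 × sin 66° / sin 50°
V₂ = 45.0 × 0.9135/0.7660 = 54 m s⁻¹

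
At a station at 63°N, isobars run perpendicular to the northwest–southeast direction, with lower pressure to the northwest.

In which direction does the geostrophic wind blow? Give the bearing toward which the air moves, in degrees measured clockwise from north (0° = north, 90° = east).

045°

The pressure-gradient force points toward the northwest (bearing 315°).
Geostrophic balance: in the Northern Hemisphere the Coriolis force deflects motion to the right, so the geostrophic wind blows 90° to the right of the pressure-gradient force (low pressure on the left).
Rotating 315° by 90° clockwise gives 045° — the wind blows toward the northeast.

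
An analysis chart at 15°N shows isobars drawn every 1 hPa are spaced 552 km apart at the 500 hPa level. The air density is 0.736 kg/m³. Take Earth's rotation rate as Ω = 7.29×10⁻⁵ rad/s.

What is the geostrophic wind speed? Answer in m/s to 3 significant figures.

6.52 m/s

Coriolis parameter at 15°N:
f = 2Ω sin φ = 2 × 7.29×10⁻⁵ × sin 15° = 3.77×10⁻⁵ s⁻¹
Pressure gradient: |∂P/∂n| = 100 Pa / 552000 m = 1.81×10⁻⁴ Pa/m
Geostrophic balance (pressure-gradient force = Coriolis force):
V_g = (1/(fρ)) |∂P/∂n| = 1.81×10⁻⁴ / (3.77×10⁻⁵ × 0.736) = 6.52 m/s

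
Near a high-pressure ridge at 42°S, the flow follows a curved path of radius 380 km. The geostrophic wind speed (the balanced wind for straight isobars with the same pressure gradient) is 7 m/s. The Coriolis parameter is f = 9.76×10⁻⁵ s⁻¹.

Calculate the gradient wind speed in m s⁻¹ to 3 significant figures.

9.36 m s⁻¹

Around a high, pressure-gradient force acts outward with centrifugal, so Coriolis balances both:
fV = (1/ρ)|∂P/∂n| + V²/R  →  V² − fR·V + fR·V_g = 0
With fR = 9.76×10⁻⁵ × 380×10³ m = 37.1 m/s:
V = [fR − √((fR)² − 4 fR V_g)]/2 = [37.1 − √(37.1² − 4×37.1×7)]/2 = 9.36 m/s
Supergeostrophic (V > V_g = 7 m/s), as expected around a high.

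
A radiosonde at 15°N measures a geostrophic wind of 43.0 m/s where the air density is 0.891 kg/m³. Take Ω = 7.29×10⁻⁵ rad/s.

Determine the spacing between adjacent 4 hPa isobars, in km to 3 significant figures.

Coriolis parameter at 15°N:
f = 2Ω sin φ = 2 × 7.29×10⁻⁵ × sin 15° = 3.77×10⁻⁵ s⁻¹
Geostrophic balance rearranged: |∂P/∂n| = f ρ V_g
|∂P/∂n| = 3.77×10⁻⁵ × 0.891 × 43.0 = 1.45×10⁻³ Pa/m
Isobar spacing: Δn = ΔP/|∂P/∂n| = 400 Pa / 1.45×10⁻³ Pa/m = 276669 m ≈ 277 km

277 km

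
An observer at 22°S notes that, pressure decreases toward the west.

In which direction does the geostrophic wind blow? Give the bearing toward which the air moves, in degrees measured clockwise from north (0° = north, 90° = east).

The pressure-gradient force points toward the west (bearing 270°).
Geostrophic balance: in the Southern Hemisphere the Coriolis force deflects motion to the left, so the geostrophic wind blows 90° to the left of the pressure-gradient force (low pressure on the right).
Rotating 270° by 90° counterclockwise gives 180° — the wind blows toward the south.

180°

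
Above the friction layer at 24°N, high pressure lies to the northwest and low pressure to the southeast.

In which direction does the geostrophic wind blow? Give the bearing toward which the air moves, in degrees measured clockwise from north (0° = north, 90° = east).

225°

The pressure-gradient force points toward the southeast (bearing 135°).
Geostrophic balance: in the Northern Hemisphere the Coriolis force deflects motion to the right, so the geostrophic wind blows 90° to the right of the pressure-gradient force (low pressure on the left).
Rotating 135° by 90° clockwise gives 225° — the wind blows toward the southwest.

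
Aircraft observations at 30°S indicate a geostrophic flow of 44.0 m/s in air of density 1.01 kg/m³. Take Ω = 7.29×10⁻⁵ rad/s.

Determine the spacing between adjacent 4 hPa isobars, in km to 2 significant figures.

120 km

Coriolis parameter at 30°S:
f = 2Ω sin φ = 2 × 7.29×10⁻⁵ × sin 30° = 7.29×10⁻⁵ s⁻¹
Geostrophic balance rearranged: |∂P/∂n| = f ρ V_g
|∂P/∂n| = 7.29×10⁻⁵ × 1.01 × 44.0 = 3.24×10⁻³ Pa/m
Isobar spacing: Δn = ΔP/|∂P/∂n| = 400 Pa / 3.24×10⁻³ Pa/m = 123469 m ≈ 120 km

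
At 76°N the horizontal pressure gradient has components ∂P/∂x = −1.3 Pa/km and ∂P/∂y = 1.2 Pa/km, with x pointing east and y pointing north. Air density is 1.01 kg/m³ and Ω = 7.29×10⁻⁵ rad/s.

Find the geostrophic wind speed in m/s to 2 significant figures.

Coriolis parameter at 76°N:
f = 2Ω sin φ = 2 × 7.29×10⁻⁵ × sin 76° = 1.41×10⁻⁴ s⁻¹
Component geostrophic relations (x east, y north):
u_g = −(1/(fρ)) ∂P/∂y,  v_g = (1/(fρ)) ∂P/∂x
u_g = −(1.2×10⁻³)/(1.41×10⁻⁴ × 1.01) = −8.40 m/s;  v_g = (−1.3×10⁻³)/(1.41×10⁻⁴ × 1.01) = −9.10 m/s
|V_g| = √(u_g² + v_g²) = 12.4 m/s

12 m/s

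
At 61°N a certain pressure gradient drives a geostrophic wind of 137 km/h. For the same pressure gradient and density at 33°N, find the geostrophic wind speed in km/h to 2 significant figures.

With the same pressure gradient and density, V_g ∝ 1/f ∝ 1/sin φ.
V₂ = V₁ · sin φ₁ / sin φ₂ = 137 × sin 61° / sin 33°
V₂ = 137 × 0.8746/0.5446 = 220 km/h

220 km/h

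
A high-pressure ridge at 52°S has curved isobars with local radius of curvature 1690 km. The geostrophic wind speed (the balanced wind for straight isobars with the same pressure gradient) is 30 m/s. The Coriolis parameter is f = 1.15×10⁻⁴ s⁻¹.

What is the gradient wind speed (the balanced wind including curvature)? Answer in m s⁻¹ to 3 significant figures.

Around a high, pressure-gradient force acts outward with centrifugal, so Coriolis balances both:
fV = (1/ρ)|∂P/∂n| + V²/R  →  V² − fR·V + fR·V_g = 0
With fR = 1.15×10⁻⁴ × 1690×10³ m = 194 m/s:
V = [fR − √((fR)² − 4 fR V_g)]/2 = [194 − √(194² − 4×194×30)]/2 = 37.1 m/s
Supergeostrophic (V > V_g = 30 m/s), as expected around a high.

37.1 m s⁻¹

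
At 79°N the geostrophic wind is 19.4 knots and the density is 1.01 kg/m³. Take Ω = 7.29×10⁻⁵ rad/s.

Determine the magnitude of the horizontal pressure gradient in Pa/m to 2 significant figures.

1.4×10⁻³ Pa/m

Coriolis parameter at 79°N:
f = 2Ω sin φ = 2 × 7.29×10⁻⁵ × sin 79° = 1.43×10⁻⁴ s⁻¹
Wind speed in SI: 19.4 knots = 9.98 m/s
Geostrophic balance rearranged: |∂P/∂n| = f ρ V_g
|∂P/∂n| = 1.43×10⁻⁴ × 1.01 × 9.98 = 1.44×10⁻³ Pa/m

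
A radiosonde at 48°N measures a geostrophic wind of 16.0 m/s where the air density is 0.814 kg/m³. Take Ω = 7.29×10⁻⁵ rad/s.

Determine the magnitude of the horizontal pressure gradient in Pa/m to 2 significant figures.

Coriolis parameter at 48°N:
f = 2Ω sin φ = 2 × 7.29×10⁻⁵ × sin 48° = 1.08×10⁻⁴ s⁻¹
Geostrophic balance rearranged: |∂P/∂n| = f ρ V_g
|∂P/∂n| = 1.08×10⁻⁴ × 0.814 × 16.0 = 1.41×10⁻³ Pa/m

1.4×10⁻³ Pa/m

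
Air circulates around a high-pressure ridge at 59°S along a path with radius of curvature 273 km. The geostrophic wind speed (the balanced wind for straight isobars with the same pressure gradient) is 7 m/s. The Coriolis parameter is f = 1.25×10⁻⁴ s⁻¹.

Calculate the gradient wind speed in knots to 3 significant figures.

Around a high, pressure-gradient force acts outward with centrifugal, so Coriolis balances both:
fV = (1/ρ)|∂P/∂n| + V²/R  →  V² − fR·V + fR·V_g = 0
With fR = 1.25×10⁻⁴ × 273×10³ m = 34.1 m/s:
V = [fR − √((fR)² − 4 fR V_g)]/2 = [34.1 − √(34.1² − 4×34.1×7)]/2 = 9.83 m/s
Supergeostrophic (V > V_g = 7 m/s), as expected around a high.
Converting: 9.83 m/s × 1.944 = 19.1 knots

19.1 knots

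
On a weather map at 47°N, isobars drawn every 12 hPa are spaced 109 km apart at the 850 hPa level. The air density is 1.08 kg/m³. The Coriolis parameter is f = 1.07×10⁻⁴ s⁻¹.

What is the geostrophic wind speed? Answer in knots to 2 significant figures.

Pressure gradient: |∂P/∂n| = 1200 Pa / 109000 m = 1.10×10⁻² Pa/m
Geostrophic balance (pressure-gradient force = Coriolis force):
V_g = (1/(fρ)) |∂P/∂n| = 1.10×10⁻² / (1.07×10⁻⁴ × 1.08) = 95.3 m/s
Converting: 95.3 m/s × 1.944 = 190 knots

190 knots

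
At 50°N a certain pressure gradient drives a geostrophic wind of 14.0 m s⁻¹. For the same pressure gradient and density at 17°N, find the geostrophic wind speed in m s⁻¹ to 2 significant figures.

With the same pressure gradient and density, V_g ∝ 1/f ∝ 1/sin φ.
V₂ = V₁ · sin φ₁ / sin φ₂ = 14.0 × sin 50° / sin 17°
V₂ = 14.0 × 0.7660/0.2924 = 37 m s⁻¹

37 m s⁻¹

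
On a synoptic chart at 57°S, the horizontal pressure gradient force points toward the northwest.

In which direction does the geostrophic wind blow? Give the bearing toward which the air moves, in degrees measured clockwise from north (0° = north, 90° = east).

225°

The pressure-gradient force points toward the northwest (bearing 315°).
Geostrophic balance: in the Southern Hemisphere the Coriolis force deflects motion to the left, so the geostrophic wind blows 90° to the left of the pressure-gradient force (low pressure on the right).
Rotating 315° by 90° counterclockwise gives 225° — the wind blows toward the southwest.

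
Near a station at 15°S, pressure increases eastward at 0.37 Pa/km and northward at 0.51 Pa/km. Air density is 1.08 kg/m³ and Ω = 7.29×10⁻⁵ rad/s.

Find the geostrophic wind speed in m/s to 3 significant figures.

15.5 m/s

Coriolis parameter at 15°S:
f = 2Ω sin φ = 2 × 7.29×10⁻⁵ × sin 15° = 3.77×10⁻⁵ s⁻¹
In the Southern Hemisphere f is negative: f = −3.77×10⁻⁵ s⁻¹.
Component geostrophic relations (x east, y north):
u_g = −(1/(fρ)) ∂P/∂y,  v_g = (1/(fρ)) ∂P/∂x
u_g = −(0.51×10⁻³)/(−3.77×10⁻⁵ × 1.08) = 12.5 m/s;  v_g = (0.37×10⁻³)/(−3.77×10⁻⁵ × 1.08) = −9.08 m/s
|V_g| = √(u_g² + v_g²) = 15.5 m/s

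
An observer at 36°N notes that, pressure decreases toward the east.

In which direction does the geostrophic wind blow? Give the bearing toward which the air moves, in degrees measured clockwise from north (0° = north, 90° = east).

The pressure-gradient force points toward the east (bearing 090°).
Geostrophic balance: in the Northern Hemisphere the Coriolis force deflects motion to the right, so the geostrophic wind blows 90° to the right of the pressure-gradient force (low pressure on the left).
Rotating 090° by 90° clockwise gives 180° — the wind blows toward the south.

180°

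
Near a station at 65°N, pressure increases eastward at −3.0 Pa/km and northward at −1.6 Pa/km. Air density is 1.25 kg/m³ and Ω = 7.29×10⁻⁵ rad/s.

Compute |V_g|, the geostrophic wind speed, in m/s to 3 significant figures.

20.6 m/s

Coriolis parameter at 65°N:
f = 2Ω sin φ = 2 × 7.29×10⁻⁵ × sin 65° = 1.32×10⁻⁴ s⁻¹
Component geostrophic relations (x east, y north):
u_g = −(1/(fρ)) ∂P/∂y,  v_g = (1/(fρ)) ∂P/∂x
u_g = −(−1.6×10⁻³)/(1.32×10⁻⁴ × 1.25) = 9.69 m/s;  v_g = (−3.0×10⁻³)/(1.32×10⁻⁴ × 1.25) = −18.2 m/s
|V_g| = √(u_g² + v_g²) = 20.6 m/s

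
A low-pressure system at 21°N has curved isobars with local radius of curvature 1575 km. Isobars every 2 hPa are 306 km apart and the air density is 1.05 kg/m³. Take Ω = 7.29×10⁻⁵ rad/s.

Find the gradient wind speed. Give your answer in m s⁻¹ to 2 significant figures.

11 m s⁻¹

Coriolis parameter at 21°N:
f = 2Ω sin φ = 2 × 7.29×10⁻⁵ × sin 21° = 5.23×10⁻⁵ s⁻¹
Pressure gradient: |∂P/∂n| = 200 Pa / 306000 m = 6.54×10⁻⁴ Pa/m
Geostrophic speed: V_g = |∂P/∂n|/(fρ) = 6.54×10⁻⁴/(5.23×10⁻⁵ × 1.05) = 11.9 m/s
Around a low, centrifugal force acts outward with Coriolis, so pressure-gradient force balances both:
(1/ρ)|∂P/∂n| = fV + V²/R  →  V² + fR·V − fR·V_g = 0
With fR = 5.23×10⁻⁵ × 1575×10³ m = 82.3 m/s:
V = [−fR + √((fR)² + 4 fR V_g)]/2 = [−82.3 + √(82.3² + 4×82.3×11.9)]/2 = 10.6 m/s
Subgeostrophic (V < V_g = 11.9 m/s), as expected around a low.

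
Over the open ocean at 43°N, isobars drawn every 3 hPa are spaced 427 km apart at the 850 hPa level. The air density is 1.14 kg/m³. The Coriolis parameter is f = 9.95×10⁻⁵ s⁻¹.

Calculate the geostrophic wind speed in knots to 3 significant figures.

Pressure gradient: |∂P/∂n| = 300 Pa / 427000 m = 7.03×10⁻⁴ Pa/m
Geostrophic balance (pressure-gradient force = Coriolis force):
V_g = (1/(fρ)) |∂P/∂n| = 7.03×10⁻⁴ / (9.95×10⁻⁵ × 1.14) = 6.19 m/s
Converting: 6.19 m/s × 1.944 = 12.0 knots

12.0 knots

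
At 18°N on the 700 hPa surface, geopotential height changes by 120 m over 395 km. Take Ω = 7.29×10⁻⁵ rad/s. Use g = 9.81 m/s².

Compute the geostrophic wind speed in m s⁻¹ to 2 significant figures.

Coriolis parameter at 18°N:
f = 2Ω sin φ = 2 × 7.29×10⁻⁵ × sin 18° = 4.51×10⁻⁵ s⁻¹
Height gradient: |∂Z/∂n| = 120 m / 395000 m = 3.04×10⁻⁴
On a pressure surface, geostrophic balance gives V_g = (g/f)|∂Z/∂n|:
V_g = 9.81 × 3.04×10⁻⁴ / 4.51×10⁻⁵ = 66.1 m/s

66 m s⁻¹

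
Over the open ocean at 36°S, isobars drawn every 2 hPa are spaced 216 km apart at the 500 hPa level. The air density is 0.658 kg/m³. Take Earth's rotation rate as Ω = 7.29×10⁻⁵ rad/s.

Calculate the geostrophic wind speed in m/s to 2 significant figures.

16 m/s

Coriolis parameter at 36°S:
f = 2Ω sin φ = 2 × 7.29×10⁻⁵ × sin 36° = 8.57×10⁻⁵ s⁻¹
Pressure gradient: |∂P/∂n| = 200 Pa / 216000 m = 9.26×10⁻⁴ Pa/m
Geostrophic balance (pressure-gradient force = Coriolis force):
V_g = (1/(fρ)) |∂P/∂n| = 9.26×10⁻⁴ / (8.57×10⁻⁵ × 0.658) = 16.4 m/s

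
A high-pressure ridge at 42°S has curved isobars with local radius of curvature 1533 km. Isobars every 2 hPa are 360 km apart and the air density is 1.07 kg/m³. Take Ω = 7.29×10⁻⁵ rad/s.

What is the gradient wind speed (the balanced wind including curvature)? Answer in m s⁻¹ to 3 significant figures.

5.53 m s⁻¹

Coriolis parameter at 42°S:
f = 2Ω sin φ = 2 × 7.29×10⁻⁵ × sin 42° = 9.76×10⁻⁵ s⁻¹
Pressure gradient: |∂P/∂n| = 200 Pa / 360000 m = 5.56×10⁻⁴ Pa/m
Geostrophic speed: V_g = |∂P/∂n|/(fρ) = 5.56×10⁻⁴/(9.76×10⁻⁵ × 1.07) = 5.32 m/s
Around a high, pressure-gradient force acts outward with centrifugal, so Coriolis balances both:
fV = (1/ρ)|∂P/∂n| + V²/R  →  V² − fR·V + fR·V_g = 0
With fR = 9.76×10⁻⁵ × 1533×10³ m = 150 m/s:
V = [fR − √((fR)² − 4 fR V_g)]/2 = [150 − √(150² − 4×150×5.32)]/2 = 5.53 m/s
Supergeostrophic (V > V_g = 5.32 m/s), as expected around a high.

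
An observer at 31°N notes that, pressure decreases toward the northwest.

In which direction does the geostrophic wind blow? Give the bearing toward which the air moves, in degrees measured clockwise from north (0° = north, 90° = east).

The pressure-gradient force points toward the northwest (bearing 315°).
Geostrophic balance: in the Northern Hemisphere the Coriolis force deflects motion to the right, so the geostrophic wind blows 90° to the right of the pressure-gradient force (low pressure on the left).
Rotating 315° by 90° clockwise gives 045° — the wind blows toward the northeast.

045°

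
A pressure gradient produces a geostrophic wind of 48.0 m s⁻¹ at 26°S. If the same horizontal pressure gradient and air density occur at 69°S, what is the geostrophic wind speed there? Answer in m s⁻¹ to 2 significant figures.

23 m s⁻¹

With the same pressure gradient and density, V_g ∝ 1/f ∝ 1/sin φ.
V₂ = V₁ · sin φ₁ / sin φ₂ = 48.0 × sin 26° / sin 69°
V₂ = 48.0 × 0.4384/0.9336 = 23 m s⁻¹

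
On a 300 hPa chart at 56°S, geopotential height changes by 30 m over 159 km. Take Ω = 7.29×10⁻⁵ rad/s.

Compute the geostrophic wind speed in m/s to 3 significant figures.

Coriolis parameter at 56°S:
f = 2Ω sin φ = 2 × 7.29×10⁻⁵ × sin 56° = 1.21×10⁻⁴ s⁻¹
Height gradient: |∂Z/∂n| = 30 m / 159000 m = 1.89×10⁻⁴
On a pressure surface, geostrophic balance gives V_g = (g/f)|∂Z/∂n|:
V_g = 9.81 × 1.89×10⁻⁴ / 1.21×10⁻⁴ = 15.3 m/s

15.3 m/s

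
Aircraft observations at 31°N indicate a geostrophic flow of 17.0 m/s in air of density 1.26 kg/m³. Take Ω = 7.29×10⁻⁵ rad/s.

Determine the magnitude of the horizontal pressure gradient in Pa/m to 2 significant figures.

1.6×10⁻³ Pa/m

Coriolis parameter at 31°N:
f = 2Ω sin φ = 2 × 7.29×10⁻⁵ × sin 31° = 7.51×10⁻⁵ s⁻¹
Geostrophic balance rearranged: |∂P/∂n| = f ρ V_g
|∂P/∂n| = 7.51×10⁻⁵ × 1.26 × 17.0 = 1.61×10⁻³ Pa/m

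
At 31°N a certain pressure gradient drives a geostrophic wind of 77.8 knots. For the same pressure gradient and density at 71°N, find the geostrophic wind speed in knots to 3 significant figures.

42.4 knots

With the same pressure gradient and density, V_g ∝ 1/f ∝ 1/sin φ.
V₂ = V₁ · sin φ₁ / sin φ₂ = 77.8 × sin 31° / sin 71°
V₂ = 77.8 × 0.5150/0.9455 = 42.4 knots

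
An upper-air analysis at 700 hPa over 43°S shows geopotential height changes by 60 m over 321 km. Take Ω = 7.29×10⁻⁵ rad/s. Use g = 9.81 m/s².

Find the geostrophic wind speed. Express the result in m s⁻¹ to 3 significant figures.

Coriolis parameter at 43°S:
f = 2Ω sin φ = 2 × 7.29×10⁻⁵ × sin 43° = 9.94×10⁻⁵ s⁻¹
Height gradient: |∂Z/∂n| = 60 m / 321000 m = 1.87×10⁻⁴
On a pressure surface, geostrophic balance gives V_g = (g/f)|∂Z/∂n|:
V_g = 9.81 × 1.87×10⁻⁴ / 9.94×10⁻⁵ = 18.4 m/s

18.4 m s⁻¹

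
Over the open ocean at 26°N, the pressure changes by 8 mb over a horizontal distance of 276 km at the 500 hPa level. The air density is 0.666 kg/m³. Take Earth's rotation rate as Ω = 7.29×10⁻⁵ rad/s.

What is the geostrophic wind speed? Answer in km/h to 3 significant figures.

Coriolis parameter at 26°N:
f = 2Ω sin φ = 2 × 7.29×10⁻⁵ × sin 26° = 6.39×10⁻⁵ s⁻¹
Pressure gradient: |∂P/∂n| = 800 Pa / 276000 m = 2.90×10⁻³ Pa/m
Geostrophic balance (pressure-gradient force = Coriolis force):
V_g = (1/(fρ)) |∂P/∂n| = 2.90×10⁻³ / (6.39×10⁻⁵ × 0.666) = 68.1 m/s
Converting: 68.1 m/s × 3.6 = 245 km/h

245 km/h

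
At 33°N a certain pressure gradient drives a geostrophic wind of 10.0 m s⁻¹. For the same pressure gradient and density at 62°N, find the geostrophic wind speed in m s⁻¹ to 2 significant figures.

6.2 m s⁻¹

With the same pressure gradient and density, V_g ∝ 1/f ∝ 1/sin φ.
V₂ = V₁ · sin φ₁ / sin φ₂ = 10.0 × sin 33° / sin 62°
V₂ = 10.0 × 0.5446/0.8829 = 6.2 m s⁻¹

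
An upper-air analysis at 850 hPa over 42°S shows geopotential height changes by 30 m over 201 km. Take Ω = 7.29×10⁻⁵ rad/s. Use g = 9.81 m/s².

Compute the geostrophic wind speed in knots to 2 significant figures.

29 knots

Coriolis parameter at 42°S:
f = 2Ω sin φ = 2 × 7.29×10⁻⁵ × sin 42° = 9.76×10⁻⁵ s⁻¹
Height gradient: |∂Z/∂n| = 30 m / 201000 m = 1.49×10⁻⁴
On a pressure surface, geostrophic balance gives V_g = (g/f)|∂Z/∂n|:
V_g = 9.81 × 1.49×10⁻⁴ / 9.76×10⁻⁵ = 15.0 m/s
Converting: 15.0 m/s × 1.944 = 29 knots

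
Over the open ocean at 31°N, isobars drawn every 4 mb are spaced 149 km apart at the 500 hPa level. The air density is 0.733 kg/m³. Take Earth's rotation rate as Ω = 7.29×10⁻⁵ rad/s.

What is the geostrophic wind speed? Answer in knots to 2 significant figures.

95 knots

Coriolis parameter at 31°N:
f = 2Ω sin φ = 2 × 7.29×10⁻⁵ × sin 31° = 7.51×10⁻⁵ s⁻¹
Pressure gradient: |∂P/∂n| = 400 Pa / 149000 m = 2.68×10⁻³ Pa/m
Geostrophic balance (pressure-gradient force = Coriolis force):
V_g = (1/(fρ)) |∂P/∂n| = 2.68×10⁻³ / (7.51×10⁻⁵ × 0.733) = 48.8 m/s
Converting: 48.8 m/s × 1.944 = 95 knots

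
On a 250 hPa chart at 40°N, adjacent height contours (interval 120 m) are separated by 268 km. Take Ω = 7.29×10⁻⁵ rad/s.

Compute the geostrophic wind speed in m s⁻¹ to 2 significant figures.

47 m s⁻¹

Coriolis parameter at 40°N:
f = 2Ω sin φ = 2 × 7.29×10⁻⁵ × sin 40° = 9.37×10⁻⁵ s⁻¹
Height gradient: |∂Z/∂n| = 120 m / 268000 m = 4.48×10⁻⁴
On a pressure surface, geostrophic balance gives V_g = (g/f)|∂Z/∂n|:
V_g = 9.81 × 4.48×10⁻⁴ / 9.37×10⁻⁵ = 46.9 m/s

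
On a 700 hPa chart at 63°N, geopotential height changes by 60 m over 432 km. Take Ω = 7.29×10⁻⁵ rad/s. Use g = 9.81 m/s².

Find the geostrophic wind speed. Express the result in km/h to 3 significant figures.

37.8 km/h

Coriolis parameter at 63°N:
f = 2Ω sin φ = 2 × 7.29×10⁻⁵ × sin 63° = 1.30×10⁻⁴ s⁻¹
Height gradient: |∂Z/∂n| = 60 m / 432000 m = 1.39×10⁻⁴
On a pressure surface, geostrophic balance gives V_g = (g/f)|∂Z/∂n|:
V_g = 9.81 × 1.39×10⁻⁴ / 1.30×10⁻⁴ = 10.5 m/s
Converting: 10.5 m/s × 3.6 = 37.8 km/h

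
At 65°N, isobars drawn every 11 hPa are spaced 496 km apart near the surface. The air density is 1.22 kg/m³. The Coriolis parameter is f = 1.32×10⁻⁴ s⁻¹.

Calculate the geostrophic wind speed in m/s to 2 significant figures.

Pressure gradient: |∂P/∂n| = 1100 Pa / 496000 m = 2.22×10⁻³ Pa/m
Geostrophic balance (pressure-gradient force = Coriolis force):
V_g = (1/(fρ)) |∂P/∂n| = 2.22×10⁻³ / (1.32×10⁻⁴ × 1.22) = 13.8 m/s

14 m/s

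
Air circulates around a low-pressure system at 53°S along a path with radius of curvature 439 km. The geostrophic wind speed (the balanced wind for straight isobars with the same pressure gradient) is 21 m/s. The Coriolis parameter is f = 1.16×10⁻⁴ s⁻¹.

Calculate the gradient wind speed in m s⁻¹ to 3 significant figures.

16.0 m s⁻¹

Around a low, centrifugal force acts outward with Coriolis, so pressure-gradient force balances both:
(1/ρ)|∂P/∂n| = fV + V²/R  →  V² + fR·V − fR·V_g = 0
With fR = 1.16×10⁻⁴ × 439×10³ m = 50.9 m/s:
V = [−fR + √((fR)² + 4 fR V_g)]/2 = [−50.9 + √(50.9² + 4×50.9×21)]/2 = 16 m/s
Subgeostrophic (V < V_g = 21 m/s), as expected around a low.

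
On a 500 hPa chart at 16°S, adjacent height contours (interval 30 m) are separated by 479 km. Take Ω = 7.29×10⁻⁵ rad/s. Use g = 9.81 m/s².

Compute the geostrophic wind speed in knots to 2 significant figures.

30 knots

Coriolis parameter at 16°S:
f = 2Ω sin φ = 2 × 7.29×10⁻⁵ × sin 16° = 4.02×10⁻⁵ s⁻¹
Height gradient: |∂Z/∂n| = 30 m / 479000 m = 6.26×10⁻⁵
On a pressure surface, geostrophic balance gives V_g = (g/f)|∂Z/∂n|:
V_g = 9.81 × 6.26×10⁻⁵ / 4.02×10⁻⁵ = 15.3 m/s
Converting: 15.3 m/s × 1.944 = 30 knots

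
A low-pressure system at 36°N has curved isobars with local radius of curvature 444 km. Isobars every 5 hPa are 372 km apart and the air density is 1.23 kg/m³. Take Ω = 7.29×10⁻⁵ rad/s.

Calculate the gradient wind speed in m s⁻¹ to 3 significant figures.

10.1 m s⁻¹

Coriolis parameter at 36°N:
f = 2Ω sin φ = 2 × 7.29×10⁻⁵ × sin 36° = 8.57×10⁻⁵ s⁻¹
Pressure gradient: |∂P/∂n| = 500 Pa / 372000 m = 1.34×10⁻³ Pa/m
Geostrophic speed: V_g = |∂P/∂n|/(fρ) = 1.34×10⁻³/(8.57×10⁻⁵ × 1.23) = 12.8 m/s
Around a low, centrifugal force acts outward with Coriolis, so pressure-gradient force balances both:
(1/ρ)|∂P/∂n| = fV + V²/R  →  V² + fR·V − fR·V_g = 0
With fR = 8.57×10⁻⁵ × 444×10³ m = 38.1 m/s:
V = [−fR + √((fR)² + 4 fR V_g)]/2 = [−38.1 + √(38.1² + 4×38.1×12.8)]/2 = 10.1 m/s
Subgeostrophic (V < V_g = 12.8 m/s), as expected around a low.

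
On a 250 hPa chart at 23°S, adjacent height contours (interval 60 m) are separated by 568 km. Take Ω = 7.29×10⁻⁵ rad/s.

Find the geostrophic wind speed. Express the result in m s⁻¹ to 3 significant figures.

18.2 m s⁻¹

Coriolis parameter at 23°S:
f = 2Ω sin φ = 2 × 7.29×10⁻⁵ × sin 23° = 5.70×10⁻⁵ s⁻¹
Height gradient: |∂Z/∂n| = 60 m / 568000 m = 1.06×10⁻⁴
On a pressure surface, geostrophic balance gives V_g = (g/f)|∂Z/∂n|:
V_g = 9.81 × 1.06×10⁻⁴ / 5.70×10⁻⁵ = 18.2 m/s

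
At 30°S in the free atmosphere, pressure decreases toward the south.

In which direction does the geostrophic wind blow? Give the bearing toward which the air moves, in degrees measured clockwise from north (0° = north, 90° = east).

The pressure-gradient force points toward the south (bearing 180°).
Geostrophic balance: in the Southern Hemisphere the Coriolis force deflects motion to the left, so the geostrophic wind blows 90° to the left of the pressure-gradient force (low pressure on the right).
Rotating 180° by 90° counterclockwise gives 090° — the wind blows toward the east.

090°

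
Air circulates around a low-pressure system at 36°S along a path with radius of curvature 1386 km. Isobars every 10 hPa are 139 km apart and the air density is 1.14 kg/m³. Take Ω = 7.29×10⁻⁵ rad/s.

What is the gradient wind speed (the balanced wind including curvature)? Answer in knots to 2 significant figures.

100 knots

Coriolis parameter at 36°S:
f = 2Ω sin φ = 2 × 7.29×10⁻⁵ × sin 36° = 8.57×10⁻⁵ s⁻¹
Pressure gradient: |∂P/∂n| = 1000 Pa / 139000 m = 7.19×10⁻³ Pa/m
Geostrophic speed: V_g = |∂P/∂n|/(fρ) = 7.19×10⁻³/(8.57×10⁻⁵ × 1.14) = 73.6 m/s
Around a low, centrifugal force acts outward with Coriolis, so pressure-gradient force balances both:
(1/ρ)|∂P/∂n| = fV + V²/R  →  V² + fR·V − fR·V_g = 0
With fR = 8.57×10⁻⁵ × 1386×10³ m = 119 m/s:
V = [−fR + √((fR)² + 4 fR V_g)]/2 = [−119 + √(119² + 4×119×73.6)]/2 = 51.4 m/s
Subgeostrophic (V < V_g = 73.6 m/s), as expected around a low.
Converting: 51.4 m/s × 1.944 = 100 knots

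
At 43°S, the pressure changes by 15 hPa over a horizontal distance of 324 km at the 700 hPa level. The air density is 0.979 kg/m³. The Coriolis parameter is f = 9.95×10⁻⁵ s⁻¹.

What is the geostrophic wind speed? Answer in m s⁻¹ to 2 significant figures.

Pressure gradient: |∂P/∂n| = 1500 Pa / 324000 m = 4.63×10⁻³ Pa/m
Geostrophic balance (pressure-gradient force = Coriolis force):
V_g = (1/(fρ)) |∂P/∂n| = 4.63×10⁻³ / (9.95×10⁻⁵ × 0.979) = 47.5 m/s

48 m s⁻¹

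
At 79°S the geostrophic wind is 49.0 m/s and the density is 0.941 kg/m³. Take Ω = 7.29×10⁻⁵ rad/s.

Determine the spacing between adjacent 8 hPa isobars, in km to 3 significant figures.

Coriolis parameter at 79°S:
f = 2Ω sin φ = 2 × 7.29×10⁻⁵ × sin 79° = 1.43×10⁻⁴ s⁻¹
Geostrophic balance rearranged: |∂P/∂n| = f ρ V_g
|∂P/∂n| = 1.43×10⁻⁴ × 0.941 × 49.0 = 6.60×10⁻³ Pa/m
Isobar spacing: Δn = ΔP/|∂P/∂n| = 800 Pa / 6.60×10⁻³ Pa/m = 121227 m ≈ 121 km

121 km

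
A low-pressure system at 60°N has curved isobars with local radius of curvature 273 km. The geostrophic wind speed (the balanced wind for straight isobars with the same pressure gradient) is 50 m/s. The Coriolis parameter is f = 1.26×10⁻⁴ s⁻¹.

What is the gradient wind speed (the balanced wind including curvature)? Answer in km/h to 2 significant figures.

100 km/h

Around a low, centrifugal force acts outward with Coriolis, so pressure-gradient force balances both:
(1/ρ)|∂P/∂n| = fV + V²/R  →  V² + fR·V − fR·V_g = 0
With fR = 1.26×10⁻⁴ × 273×10³ m = 34.4 m/s:
V = [−fR + √((fR)² + 4 fR V_g)]/2 = [−34.4 + √(34.4² + 4×34.4×50)]/2 = 27.7 m/s
Subgeostrophic (V < V_g = 50 m/s), as expected around a low.
Converting: 27.7 m/s × 3.6 = 100 km/h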